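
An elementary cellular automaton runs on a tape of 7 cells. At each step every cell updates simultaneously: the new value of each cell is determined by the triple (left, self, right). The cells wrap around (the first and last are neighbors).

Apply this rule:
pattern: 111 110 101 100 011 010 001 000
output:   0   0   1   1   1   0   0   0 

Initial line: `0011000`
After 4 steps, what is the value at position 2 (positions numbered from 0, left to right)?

0010100
0001010
0000101
1000010
position 2 holds 0

0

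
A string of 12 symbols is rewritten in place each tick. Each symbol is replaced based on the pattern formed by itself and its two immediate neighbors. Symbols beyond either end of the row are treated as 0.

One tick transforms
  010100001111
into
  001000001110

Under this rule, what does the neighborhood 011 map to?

1

At position 8 the neighborhood is 011; the next row has 1 there.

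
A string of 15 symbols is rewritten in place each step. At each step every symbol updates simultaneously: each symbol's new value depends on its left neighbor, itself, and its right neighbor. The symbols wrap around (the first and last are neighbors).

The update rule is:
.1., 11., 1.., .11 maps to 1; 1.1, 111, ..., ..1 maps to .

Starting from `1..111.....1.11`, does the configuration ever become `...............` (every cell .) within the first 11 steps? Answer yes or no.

no

11.1.11....1.1.
11.1.111...1.1.
11.1.1.11..1.1.
11.1.1.111.1.1.
11.1.1.1.1.1.1.
11.1.1.1.1.1.1.  (fixed point — unchanged through step 11)
step 11 is 11.1.1.1.1.1.1., still not uniform .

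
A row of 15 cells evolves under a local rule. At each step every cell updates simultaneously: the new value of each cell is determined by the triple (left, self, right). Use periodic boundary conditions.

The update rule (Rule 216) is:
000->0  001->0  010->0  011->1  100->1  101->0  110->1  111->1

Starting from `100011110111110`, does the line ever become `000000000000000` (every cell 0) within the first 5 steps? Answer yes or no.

no

010011110111110
001011110111111
100011110111111
110011110111111
111011110111111
step 5 is 111011110111111, still not uniform 0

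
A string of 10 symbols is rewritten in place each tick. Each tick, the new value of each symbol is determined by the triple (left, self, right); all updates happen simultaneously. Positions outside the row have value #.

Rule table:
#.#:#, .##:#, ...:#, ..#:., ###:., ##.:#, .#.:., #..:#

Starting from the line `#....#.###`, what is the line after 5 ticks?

##.##.#.##

####..##..
...##.###.
##.####.##
.###..###.
##.##.#.##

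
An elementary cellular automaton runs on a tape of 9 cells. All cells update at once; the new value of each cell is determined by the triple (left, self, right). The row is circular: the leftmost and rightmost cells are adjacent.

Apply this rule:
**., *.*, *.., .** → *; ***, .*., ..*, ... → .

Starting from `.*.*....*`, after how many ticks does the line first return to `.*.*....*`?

*.*.*....
.*.*.*...
..*.*.*..
...*.*.*.
....*.*.*
*....*.*.
.*....*.*
*.*....*.
.*.*....*

9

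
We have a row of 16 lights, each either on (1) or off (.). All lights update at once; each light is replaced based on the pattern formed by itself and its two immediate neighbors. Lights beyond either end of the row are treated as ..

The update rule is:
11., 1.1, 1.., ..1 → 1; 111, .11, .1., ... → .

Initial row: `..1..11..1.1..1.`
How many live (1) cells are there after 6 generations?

generation 1: .1.11.111.1.11.1
generation 2: 1.1.11..11.1.11.
generation 3: .1.1.111.11.1.11
generation 4: 1.1.1..11.11.1.1
generation 5: .1.1.11.11.11.1.
generation 6: 1.1.1.11.11.11.1
count of 1: 10

10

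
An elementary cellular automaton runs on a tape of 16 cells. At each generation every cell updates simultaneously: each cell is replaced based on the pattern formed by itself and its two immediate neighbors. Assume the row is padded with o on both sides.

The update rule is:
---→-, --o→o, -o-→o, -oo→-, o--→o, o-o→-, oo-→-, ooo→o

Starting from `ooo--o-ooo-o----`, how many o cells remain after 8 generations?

8

oo-ooo--o--oo--o
o---o-ooooo--oo-
-o-oo--ooo-oo---
-o---oo-o----o-o
-oo-o---oo--oo--
----oo-o--oo--oo
o--o---ooo--oo-o
-oooo-o-o-oo----
count of o: 8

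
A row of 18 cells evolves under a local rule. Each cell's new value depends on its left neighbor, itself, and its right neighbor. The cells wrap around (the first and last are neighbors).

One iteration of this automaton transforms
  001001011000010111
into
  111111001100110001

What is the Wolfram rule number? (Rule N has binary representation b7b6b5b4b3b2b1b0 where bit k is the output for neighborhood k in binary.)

86

position 16: 111 → 0  (bit 7 = 0)
position 8: 110 → 1  (bit 6 = 1)
position 6: 101 → 0  (bit 5 = 0)
position 0: 100 → 1  (bit 4 = 1)
position 7: 011 → 0  (bit 3 = 0)
position 2: 010 → 1  (bit 2 = 1)
position 1: 001 → 1  (bit 1 = 1)
position 10: 000 → 0  (bit 0 = 0)
bits b7..b0 = 01010110 = 86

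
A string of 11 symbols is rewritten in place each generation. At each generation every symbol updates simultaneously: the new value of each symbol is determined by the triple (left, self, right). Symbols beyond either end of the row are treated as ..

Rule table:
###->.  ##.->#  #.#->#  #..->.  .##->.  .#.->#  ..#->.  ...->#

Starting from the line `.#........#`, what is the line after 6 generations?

.#.######.#
.##.....###
..#.###...#
#.##..#.#.#
##.#..#####
.###......#

.###......#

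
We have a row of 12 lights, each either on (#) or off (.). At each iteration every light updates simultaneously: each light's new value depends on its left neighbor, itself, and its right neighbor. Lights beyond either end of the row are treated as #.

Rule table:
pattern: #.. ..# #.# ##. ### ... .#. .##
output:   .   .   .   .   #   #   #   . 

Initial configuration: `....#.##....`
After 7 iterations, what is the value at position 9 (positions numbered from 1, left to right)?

.

iteration 1: .##.#....##.
iteration 2: ....#.##....  (repeats iteration 0; period 2)
iteration 7: .##.#....##.
position 9 holds .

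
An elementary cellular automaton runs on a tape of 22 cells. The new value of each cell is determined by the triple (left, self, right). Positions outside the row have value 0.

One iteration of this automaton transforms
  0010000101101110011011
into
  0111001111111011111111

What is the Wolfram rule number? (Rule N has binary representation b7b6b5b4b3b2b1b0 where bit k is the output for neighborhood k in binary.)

126

position 13: 111 → 0  (bit 7 = 0)
position 10: 110 → 1  (bit 6 = 1)
position 8: 101 → 1  (bit 5 = 1)
position 3: 100 → 1  (bit 4 = 1)
position 9: 011 → 1  (bit 3 = 1)
position 2: 010 → 1  (bit 2 = 1)
position 1: 001 → 1  (bit 1 = 1)
position 0: 000 → 0  (bit 0 = 0)
bits b7..b0 = 01111110 = 126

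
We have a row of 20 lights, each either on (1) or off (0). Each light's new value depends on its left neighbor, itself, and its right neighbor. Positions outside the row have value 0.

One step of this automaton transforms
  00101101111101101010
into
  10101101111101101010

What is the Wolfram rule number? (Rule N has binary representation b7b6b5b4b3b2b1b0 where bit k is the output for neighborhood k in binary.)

205

position 8: 111 → 1  (bit 7 = 1)
position 5: 110 → 1  (bit 6 = 1)
position 3: 101 → 0  (bit 5 = 0)
position 19: 100 → 0  (bit 4 = 0)
position 4: 011 → 1  (bit 3 = 1)
position 2: 010 → 1  (bit 2 = 1)
position 1: 001 → 0  (bit 1 = 0)
position 0: 000 → 1  (bit 0 = 1)
bits b7..b0 = 11001101 = 205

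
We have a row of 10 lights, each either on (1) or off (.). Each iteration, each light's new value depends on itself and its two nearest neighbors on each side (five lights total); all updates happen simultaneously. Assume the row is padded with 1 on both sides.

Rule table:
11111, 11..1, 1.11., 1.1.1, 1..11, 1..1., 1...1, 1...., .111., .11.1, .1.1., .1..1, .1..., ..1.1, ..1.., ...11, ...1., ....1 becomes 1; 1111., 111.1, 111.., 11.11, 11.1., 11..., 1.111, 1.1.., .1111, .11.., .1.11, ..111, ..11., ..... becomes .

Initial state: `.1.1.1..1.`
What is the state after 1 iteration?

.1111.111.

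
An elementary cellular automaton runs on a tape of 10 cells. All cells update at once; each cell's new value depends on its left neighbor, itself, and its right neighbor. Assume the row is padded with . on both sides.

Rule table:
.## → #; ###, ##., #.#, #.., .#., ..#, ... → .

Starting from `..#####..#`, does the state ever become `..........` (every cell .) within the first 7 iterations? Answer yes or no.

yes

iteration 1: ..#.......
iteration 2: ..........
all cells are . at iteration 2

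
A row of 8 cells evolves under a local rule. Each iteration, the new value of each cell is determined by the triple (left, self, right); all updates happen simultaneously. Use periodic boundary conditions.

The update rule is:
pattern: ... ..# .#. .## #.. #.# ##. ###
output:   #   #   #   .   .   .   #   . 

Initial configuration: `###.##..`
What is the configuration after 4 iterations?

..#..#.#
.##.##.#
..#..#.#  (repeats iteration 1; period 2)
iteration 4: .##.##.#

.##.##.#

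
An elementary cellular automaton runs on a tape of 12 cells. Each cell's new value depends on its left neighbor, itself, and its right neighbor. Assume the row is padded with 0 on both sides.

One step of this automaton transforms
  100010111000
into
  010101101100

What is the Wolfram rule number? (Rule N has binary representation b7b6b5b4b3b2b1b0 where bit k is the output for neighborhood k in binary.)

position 7: 111 → 0  (bit 7 = 0)
position 8: 110 → 1  (bit 6 = 1)
position 5: 101 → 1  (bit 5 = 1)
position 1: 100 → 1  (bit 4 = 1)
position 6: 011 → 1  (bit 3 = 1)
position 0: 010 → 0  (bit 2 = 0)
position 3: 001 → 1  (bit 1 = 1)
position 2: 000 → 0  (bit 0 = 0)
bits b7..b0 = 01111010 = 122

122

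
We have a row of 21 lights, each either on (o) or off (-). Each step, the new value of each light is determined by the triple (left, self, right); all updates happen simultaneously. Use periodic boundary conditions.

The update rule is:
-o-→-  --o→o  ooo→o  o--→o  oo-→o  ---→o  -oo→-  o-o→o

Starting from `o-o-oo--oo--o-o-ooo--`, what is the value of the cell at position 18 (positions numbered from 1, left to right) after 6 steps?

-o-o-ooo-ooo-o-o-oooo
o-o-o-ooo-ooo-o-o-ooo
oo-o-o-ooo-ooo-o-o-oo
ooo-o-o-ooo-ooo-o-o-o
oooo-o-o-ooo-ooo-o-o-
-oooo-o-o-ooo-ooo-o-o
position 18 holds -

-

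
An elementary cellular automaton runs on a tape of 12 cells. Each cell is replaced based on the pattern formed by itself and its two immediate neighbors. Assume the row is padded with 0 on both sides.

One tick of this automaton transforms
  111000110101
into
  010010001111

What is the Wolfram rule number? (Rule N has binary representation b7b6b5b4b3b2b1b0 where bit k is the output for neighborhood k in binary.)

165

position 1: 111 → 1  (bit 7 = 1)
position 2: 110 → 0  (bit 6 = 0)
position 8: 101 → 1  (bit 5 = 1)
position 3: 100 → 0  (bit 4 = 0)
position 0: 011 → 0  (bit 3 = 0)
position 9: 010 → 1  (bit 2 = 1)
position 5: 001 → 0  (bit 1 = 0)
position 4: 000 → 1  (bit 0 = 1)
bits b7..b0 = 10100101 = 165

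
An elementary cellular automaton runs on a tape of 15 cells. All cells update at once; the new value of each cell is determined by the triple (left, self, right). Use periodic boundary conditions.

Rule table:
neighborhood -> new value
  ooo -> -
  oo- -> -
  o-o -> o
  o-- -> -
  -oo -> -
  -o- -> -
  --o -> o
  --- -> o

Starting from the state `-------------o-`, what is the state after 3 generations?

ooooooooooooo--
--------------o
-ooooooooooooo-

-ooooooooooooo-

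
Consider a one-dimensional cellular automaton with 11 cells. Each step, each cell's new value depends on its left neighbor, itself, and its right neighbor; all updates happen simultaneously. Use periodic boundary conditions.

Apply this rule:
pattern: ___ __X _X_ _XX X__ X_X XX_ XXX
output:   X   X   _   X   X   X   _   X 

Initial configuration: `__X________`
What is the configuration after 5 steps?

XX_XXXXXXXX
X_XXXXXXXXX
_XXXXXXXXXX
XXXXXXXXXX_
XXXXXXXXX_X

XXXXXXXXX_X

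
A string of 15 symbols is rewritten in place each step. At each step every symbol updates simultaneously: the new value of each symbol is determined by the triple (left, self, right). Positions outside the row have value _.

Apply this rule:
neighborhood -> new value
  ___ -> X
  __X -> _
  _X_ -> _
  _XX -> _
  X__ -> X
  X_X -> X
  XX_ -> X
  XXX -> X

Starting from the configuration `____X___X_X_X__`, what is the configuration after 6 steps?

__X__XXX__XX__X

step 1: XXX__XX__X_X_XX
step 2: _XXX__XX__X_X_X
step 3: __XXX__XX__X_X_
step 4: X__XXX__XX__X_X
step 5: _X__XXX__XX__X_
step 6: __X__XXX__XX__X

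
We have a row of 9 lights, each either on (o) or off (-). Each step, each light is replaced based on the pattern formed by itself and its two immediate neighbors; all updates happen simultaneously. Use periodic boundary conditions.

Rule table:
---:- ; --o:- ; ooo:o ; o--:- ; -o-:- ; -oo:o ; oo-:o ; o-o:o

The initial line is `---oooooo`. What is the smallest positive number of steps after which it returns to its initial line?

1

---oooooo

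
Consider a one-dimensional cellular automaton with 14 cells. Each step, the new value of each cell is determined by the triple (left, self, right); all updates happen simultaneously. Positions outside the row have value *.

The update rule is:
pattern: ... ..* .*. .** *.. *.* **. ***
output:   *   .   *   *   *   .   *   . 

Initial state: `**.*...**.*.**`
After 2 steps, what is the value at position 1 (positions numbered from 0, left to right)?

*

step 1: .*.***.**.*.*.
step 2: .*.*.*.**.*.*.
position 1 holds *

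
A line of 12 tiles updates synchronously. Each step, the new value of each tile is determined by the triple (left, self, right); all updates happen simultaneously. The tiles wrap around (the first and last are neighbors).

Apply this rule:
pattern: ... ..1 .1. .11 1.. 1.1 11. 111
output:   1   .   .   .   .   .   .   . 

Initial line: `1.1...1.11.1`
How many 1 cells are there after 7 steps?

....1.......
111...111111
....1.......  (repeats step 1; period 2)
step 7: ....1.......
count of 1: 1

1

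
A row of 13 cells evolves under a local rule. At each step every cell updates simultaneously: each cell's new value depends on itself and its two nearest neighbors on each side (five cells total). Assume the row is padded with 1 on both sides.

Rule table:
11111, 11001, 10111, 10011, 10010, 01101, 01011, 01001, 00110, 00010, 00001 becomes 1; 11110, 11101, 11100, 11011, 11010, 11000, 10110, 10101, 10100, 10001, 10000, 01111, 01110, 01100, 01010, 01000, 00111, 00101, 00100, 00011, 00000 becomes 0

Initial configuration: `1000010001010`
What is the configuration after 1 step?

0001100010001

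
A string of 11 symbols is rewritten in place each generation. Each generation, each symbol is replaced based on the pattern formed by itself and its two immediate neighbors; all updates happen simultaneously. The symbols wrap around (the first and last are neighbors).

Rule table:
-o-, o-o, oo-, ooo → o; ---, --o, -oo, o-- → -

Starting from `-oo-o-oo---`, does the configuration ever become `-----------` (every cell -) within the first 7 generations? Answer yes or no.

generation 1: --oooo-o---
generation 2: ---ooooo---
generation 3: ----oooo---
generation 4: -----ooo---
generation 5: ------oo---
generation 6: -------o---
generation 7: -------o---
generation 7 is -------o---, still not uniform -

no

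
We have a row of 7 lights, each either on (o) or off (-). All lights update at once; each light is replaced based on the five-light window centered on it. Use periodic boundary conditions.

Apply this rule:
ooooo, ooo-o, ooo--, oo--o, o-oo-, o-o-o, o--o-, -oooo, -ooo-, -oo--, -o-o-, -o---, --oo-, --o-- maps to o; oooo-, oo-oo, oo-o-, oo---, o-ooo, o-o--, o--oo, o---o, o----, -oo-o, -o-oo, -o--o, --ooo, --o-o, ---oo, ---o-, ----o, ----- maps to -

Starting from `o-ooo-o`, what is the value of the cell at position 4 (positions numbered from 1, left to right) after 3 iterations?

o

iteration 1: ---oo-o
iteration 2: o--o---
iteration 3: o-ooo--
position 4 holds o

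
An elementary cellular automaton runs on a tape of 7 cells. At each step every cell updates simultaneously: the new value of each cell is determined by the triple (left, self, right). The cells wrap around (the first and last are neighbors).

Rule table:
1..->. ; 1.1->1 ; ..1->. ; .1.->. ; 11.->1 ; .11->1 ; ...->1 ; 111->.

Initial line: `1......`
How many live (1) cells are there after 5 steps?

2

..1111.
1.1..1.
.1....1
1..11..
...11..
count of 1: 2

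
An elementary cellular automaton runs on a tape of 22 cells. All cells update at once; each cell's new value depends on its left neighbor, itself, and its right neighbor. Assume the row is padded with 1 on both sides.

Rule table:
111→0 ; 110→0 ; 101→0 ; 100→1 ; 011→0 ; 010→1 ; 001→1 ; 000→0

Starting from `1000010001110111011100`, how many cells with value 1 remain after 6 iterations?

iteration 1: 0100111010000000000011
iteration 2: 0111000011000000000100
iteration 3: 0000100100100000001111
iteration 4: 1001111111110000010000
iteration 5: 0110000000001000111001
iteration 6: 0001000000011101000110
count of 1: 7

7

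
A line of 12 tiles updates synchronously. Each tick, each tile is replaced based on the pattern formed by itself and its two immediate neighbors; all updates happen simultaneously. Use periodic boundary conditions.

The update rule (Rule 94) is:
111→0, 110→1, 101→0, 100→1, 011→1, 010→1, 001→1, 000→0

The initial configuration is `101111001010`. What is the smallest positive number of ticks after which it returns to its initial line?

tick 1: 101001111010
tick 2: 101111001010

2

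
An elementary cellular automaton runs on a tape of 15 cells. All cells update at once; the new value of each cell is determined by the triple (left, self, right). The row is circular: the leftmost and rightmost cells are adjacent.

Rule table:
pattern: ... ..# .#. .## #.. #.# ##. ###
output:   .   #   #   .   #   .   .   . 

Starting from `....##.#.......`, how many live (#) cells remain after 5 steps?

...#...##......
..###.#..#.....
.#....#####....
###..#.....#...
...####...###.#
count of #: 8

8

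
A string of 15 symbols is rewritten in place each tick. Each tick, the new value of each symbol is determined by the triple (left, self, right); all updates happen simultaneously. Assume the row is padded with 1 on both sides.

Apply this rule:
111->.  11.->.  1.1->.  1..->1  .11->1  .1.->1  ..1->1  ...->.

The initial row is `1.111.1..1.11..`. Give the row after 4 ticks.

tick 1: ..1...1111.1.11
tick 2: 1111.11....1.1.
tick 3: .....1.1..11.1.
tick 4: 1...11.1111..1.

1...11.1111..1.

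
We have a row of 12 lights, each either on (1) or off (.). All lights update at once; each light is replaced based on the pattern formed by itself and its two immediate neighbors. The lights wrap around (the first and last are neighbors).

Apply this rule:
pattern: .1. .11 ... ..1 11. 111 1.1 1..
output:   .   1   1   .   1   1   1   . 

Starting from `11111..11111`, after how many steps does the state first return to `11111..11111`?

step 1: 11111..11111

1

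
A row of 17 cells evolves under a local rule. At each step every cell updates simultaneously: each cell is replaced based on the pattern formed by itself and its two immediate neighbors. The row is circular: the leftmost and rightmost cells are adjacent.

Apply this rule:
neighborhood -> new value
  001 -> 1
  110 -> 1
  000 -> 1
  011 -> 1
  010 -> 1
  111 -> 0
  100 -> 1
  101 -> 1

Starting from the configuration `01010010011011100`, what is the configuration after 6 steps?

step 1: 11111111111110111
step 2: 00000000000011100
step 3: 11111111111110111  (repeats step 1; period 2)
step 6: 00000000000011100

00000000000011100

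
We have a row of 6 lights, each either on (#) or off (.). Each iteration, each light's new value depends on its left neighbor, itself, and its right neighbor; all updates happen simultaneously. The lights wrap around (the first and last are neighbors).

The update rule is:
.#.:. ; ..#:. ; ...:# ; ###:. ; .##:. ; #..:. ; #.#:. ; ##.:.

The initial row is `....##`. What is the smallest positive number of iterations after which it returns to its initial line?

.##...
....##

2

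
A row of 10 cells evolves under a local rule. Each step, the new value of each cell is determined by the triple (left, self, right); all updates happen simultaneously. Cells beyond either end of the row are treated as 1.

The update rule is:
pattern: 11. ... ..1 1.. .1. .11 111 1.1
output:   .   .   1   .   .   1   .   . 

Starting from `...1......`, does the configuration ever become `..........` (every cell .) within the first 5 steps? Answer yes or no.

no

step 1: ..1......1
step 2: .1......11
step 3: .......11.
step 4: ......11..
step 5: .....11..1
step 5 is .....11..1, still not uniform .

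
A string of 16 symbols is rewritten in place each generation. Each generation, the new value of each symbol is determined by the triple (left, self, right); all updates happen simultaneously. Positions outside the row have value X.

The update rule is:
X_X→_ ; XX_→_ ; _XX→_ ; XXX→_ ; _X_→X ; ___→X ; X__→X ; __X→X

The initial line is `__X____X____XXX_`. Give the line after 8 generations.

XXXXXXXXXXXX____
____________XXXX
XXXXXXXXXXXX____  (repeats generation 1; period 2)
generation 8: ____________XXXX

____________XXXX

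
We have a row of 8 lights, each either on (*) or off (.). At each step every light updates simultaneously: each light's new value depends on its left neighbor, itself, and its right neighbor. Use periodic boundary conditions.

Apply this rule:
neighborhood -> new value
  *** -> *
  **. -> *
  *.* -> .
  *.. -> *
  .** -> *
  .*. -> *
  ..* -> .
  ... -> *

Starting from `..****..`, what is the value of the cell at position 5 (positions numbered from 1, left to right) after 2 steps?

*

*.******
*.******
position 5 holds *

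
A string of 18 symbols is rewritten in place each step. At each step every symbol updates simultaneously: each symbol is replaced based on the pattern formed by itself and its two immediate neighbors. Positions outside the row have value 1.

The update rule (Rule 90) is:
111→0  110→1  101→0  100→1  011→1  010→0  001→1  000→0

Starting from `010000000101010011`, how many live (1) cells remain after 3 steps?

001000001000001110
110100010100011010
010010100010111000
count of 1: 7

7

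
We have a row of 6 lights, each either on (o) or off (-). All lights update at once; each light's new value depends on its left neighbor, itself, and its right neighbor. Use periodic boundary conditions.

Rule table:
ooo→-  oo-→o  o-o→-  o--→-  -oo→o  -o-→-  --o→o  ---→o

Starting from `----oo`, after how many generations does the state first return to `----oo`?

18

generation 1: -ooooo
generation 2: -o---o
generation 3: ---oo-
generation 4: ooooo-
generation 5: o---o-
generation 6: --oo--
generation 7: oooo-o
generation 8: ---o-o
generation 9: -oo---
generation 10: ooo-oo
generation 11: --o-o-
generation 12: oo----
generation 13: oo-ooo
generation 14: -o-o--
generation 15: o----o
generation 16: o-oooo
generation 17: o-o---
generation 18: ----oo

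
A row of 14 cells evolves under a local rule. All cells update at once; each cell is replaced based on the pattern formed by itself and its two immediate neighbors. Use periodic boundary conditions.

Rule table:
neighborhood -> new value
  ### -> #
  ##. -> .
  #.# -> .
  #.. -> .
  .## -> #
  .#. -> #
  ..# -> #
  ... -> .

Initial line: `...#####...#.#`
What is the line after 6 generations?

##...##..##..#

..#####...##.#
.#####...##..#
.####...##..##
.###...##..##.
###...##..##..
##...##..##..#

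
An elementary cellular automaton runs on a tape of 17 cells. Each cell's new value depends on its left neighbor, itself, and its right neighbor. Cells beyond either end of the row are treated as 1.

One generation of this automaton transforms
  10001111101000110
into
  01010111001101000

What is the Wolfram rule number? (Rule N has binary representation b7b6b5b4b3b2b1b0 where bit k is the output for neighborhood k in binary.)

position 5: 111 → 1  (bit 7 = 1)
position 0: 110 → 0  (bit 6 = 0)
position 9: 101 → 0  (bit 5 = 0)
position 1: 100 → 1  (bit 4 = 1)
position 4: 011 → 0  (bit 3 = 0)
position 10: 010 → 1  (bit 2 = 1)
position 3: 001 → 1  (bit 1 = 1)
position 2: 000 → 0  (bit 0 = 0)
bits b7..b0 = 10010110 = 150

150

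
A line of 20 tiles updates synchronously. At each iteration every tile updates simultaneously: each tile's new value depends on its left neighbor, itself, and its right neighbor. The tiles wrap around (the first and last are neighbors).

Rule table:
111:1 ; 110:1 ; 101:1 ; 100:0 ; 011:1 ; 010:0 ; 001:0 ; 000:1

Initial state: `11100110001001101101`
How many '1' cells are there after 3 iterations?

16

iteration 1: 11100110100001111111
iteration 2: 11100111001101111111
iteration 3: 11100111001111111111
count of 1: 16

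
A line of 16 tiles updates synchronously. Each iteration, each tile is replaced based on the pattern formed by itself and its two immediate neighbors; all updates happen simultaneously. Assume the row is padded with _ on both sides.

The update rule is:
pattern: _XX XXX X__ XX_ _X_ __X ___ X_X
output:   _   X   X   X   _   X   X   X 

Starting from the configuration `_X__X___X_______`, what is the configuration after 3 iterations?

X_X_XX_XXX_XXXXX

X_XX_XXX_XXXXXXX
_X_XX_XXX_XXXXXX
X_X_XX_XXX_XXXXX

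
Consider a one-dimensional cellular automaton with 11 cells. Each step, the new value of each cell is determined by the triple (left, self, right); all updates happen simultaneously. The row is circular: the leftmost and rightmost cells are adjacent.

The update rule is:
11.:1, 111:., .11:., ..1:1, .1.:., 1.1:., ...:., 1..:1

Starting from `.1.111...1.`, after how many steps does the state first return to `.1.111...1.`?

1....11.1.1
11..1.1....
.111...1..1
...11.1.11.
..1.1....11
11...1..1.1
.11.1.11...
1.1....11..
...1..1.111
1.1.11....1
1....11..1.
.1..1.111..
1.11....11.
...11..1.1.
..1.111...1
11....11.1.
.11..1.1...
1.111...1..
....11.1.11
1..1.1....1
111...1..1.
..11.1.11..
.1.1....11.
1...1..1.11
11.1.11....
.1....11..1
..1..1.111.
.1.11....11
....11..1.1
1..1.111...
.11....11.1
..11..1.1..
.1.111...1.

33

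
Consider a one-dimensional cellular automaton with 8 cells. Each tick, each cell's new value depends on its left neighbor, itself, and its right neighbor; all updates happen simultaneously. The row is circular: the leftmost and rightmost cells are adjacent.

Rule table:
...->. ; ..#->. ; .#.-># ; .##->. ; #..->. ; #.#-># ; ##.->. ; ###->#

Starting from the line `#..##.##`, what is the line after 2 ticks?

.....#.#
.....###

.....###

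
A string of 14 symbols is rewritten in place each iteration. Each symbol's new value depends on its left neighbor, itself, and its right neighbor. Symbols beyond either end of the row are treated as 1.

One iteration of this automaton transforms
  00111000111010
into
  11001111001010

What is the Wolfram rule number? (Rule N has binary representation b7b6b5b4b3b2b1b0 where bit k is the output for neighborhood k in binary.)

position 3: 111 → 0  (bit 7 = 0)
position 4: 110 → 1  (bit 6 = 1)
position 11: 101 → 0  (bit 5 = 0)
position 0: 100 → 1  (bit 4 = 1)
position 2: 011 → 0  (bit 3 = 0)
position 12: 010 → 1  (bit 2 = 1)
position 1: 001 → 1  (bit 1 = 1)
position 6: 000 → 1  (bit 0 = 1)
bits b7..b0 = 01010111 = 87

87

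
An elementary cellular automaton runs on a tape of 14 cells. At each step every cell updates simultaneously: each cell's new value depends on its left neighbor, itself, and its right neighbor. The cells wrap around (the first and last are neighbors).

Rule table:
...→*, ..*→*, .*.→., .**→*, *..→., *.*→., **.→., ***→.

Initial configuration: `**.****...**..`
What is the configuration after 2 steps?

*..*....***..*
..*..****...**

..*..****...**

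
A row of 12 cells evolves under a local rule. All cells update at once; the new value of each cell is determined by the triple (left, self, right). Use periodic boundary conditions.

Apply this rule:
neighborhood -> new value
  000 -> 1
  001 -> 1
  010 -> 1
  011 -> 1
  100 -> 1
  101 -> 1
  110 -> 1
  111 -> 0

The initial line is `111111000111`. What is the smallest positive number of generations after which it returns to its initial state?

000001111100
111111000111

2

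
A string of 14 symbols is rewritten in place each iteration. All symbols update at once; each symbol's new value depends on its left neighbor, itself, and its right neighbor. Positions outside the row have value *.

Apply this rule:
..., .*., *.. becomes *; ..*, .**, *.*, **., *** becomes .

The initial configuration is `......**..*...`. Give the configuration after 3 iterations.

****....*****.

*****...*.***.
.....**.*.....
****....*****.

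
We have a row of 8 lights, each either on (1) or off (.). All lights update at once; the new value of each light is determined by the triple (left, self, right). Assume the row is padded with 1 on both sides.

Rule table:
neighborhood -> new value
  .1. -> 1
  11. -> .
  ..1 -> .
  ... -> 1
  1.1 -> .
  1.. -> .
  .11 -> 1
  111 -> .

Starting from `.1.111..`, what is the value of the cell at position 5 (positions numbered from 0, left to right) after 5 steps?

1

.1.1....
.1.1.11.
.1.1.1..
.1.1.1..  (fixed point — unchanged through step 5)
position 5 holds 1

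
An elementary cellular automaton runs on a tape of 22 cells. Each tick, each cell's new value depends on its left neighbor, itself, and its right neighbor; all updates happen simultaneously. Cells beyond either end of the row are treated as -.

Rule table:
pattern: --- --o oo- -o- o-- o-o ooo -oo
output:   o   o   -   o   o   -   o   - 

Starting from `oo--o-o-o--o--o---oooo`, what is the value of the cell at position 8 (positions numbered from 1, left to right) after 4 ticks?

--ooo-o-oooooooooo-oo-
oo-o--o--oooooooo----o
---oooooo-oooooo-ooooo
ooo-oooo---oooo---ooo-
position 8 holds o

o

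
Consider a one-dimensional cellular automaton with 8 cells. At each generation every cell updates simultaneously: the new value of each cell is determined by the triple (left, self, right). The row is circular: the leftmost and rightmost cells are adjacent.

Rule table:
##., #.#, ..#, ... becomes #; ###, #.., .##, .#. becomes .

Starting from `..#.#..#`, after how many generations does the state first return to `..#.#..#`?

.#.#..#.
#.#..#..
.#..#..#
#..#..#.
..#..#.#
.#..#.#.
#..#.#..
..#.#..#

8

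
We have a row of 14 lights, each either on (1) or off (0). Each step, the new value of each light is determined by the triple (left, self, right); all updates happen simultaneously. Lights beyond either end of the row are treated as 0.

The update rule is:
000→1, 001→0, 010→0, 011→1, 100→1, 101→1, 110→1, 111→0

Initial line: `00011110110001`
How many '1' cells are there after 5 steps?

11010011111100
11101010000111
10110101110101
01111011011010
01001111111101
count of 1: 10

10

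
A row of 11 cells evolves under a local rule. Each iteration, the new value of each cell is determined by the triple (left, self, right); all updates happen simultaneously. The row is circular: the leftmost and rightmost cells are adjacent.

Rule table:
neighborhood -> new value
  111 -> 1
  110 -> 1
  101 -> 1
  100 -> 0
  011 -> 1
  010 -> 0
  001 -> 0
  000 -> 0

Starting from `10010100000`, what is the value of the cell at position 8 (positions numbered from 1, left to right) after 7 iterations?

0

iteration 1: 00001000000
iteration 2: 00000000000
iteration 3: 00000000000  (fixed point — unchanged through iteration 7)
position 8 holds 0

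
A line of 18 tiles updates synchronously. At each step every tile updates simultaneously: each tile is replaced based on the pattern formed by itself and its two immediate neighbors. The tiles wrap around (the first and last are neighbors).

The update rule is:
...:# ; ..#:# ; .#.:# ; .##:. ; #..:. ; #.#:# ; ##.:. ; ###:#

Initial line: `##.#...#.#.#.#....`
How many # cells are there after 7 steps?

12

..##.#########.###
.#..#.#######.#.#.
##.###.#####.####.
..#.#.#.###.#.##.#
.#######.#.###..##
#.#####.###.#..#..
##.###.#.#.##.##.#
count of #: 12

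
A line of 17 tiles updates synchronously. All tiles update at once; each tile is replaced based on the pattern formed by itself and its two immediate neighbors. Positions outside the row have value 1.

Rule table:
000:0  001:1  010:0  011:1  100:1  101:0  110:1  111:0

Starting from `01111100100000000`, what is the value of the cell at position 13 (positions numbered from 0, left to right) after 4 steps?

step 1: 01000111010000001
step 2: 00101101001000011
step 3: 11001100110100110
step 4: 01111111110011110
position 13 holds 1

1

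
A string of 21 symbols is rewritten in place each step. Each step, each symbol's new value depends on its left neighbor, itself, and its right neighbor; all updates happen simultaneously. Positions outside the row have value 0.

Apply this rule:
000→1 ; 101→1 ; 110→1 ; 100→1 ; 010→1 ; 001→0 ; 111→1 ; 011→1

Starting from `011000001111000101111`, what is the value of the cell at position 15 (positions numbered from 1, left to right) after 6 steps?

step 1: 011111101111110111111
step 2: 011111111111111111111
step 3: 011111111111111111111  (fixed point — unchanged through step 6)
position 15 holds 1

1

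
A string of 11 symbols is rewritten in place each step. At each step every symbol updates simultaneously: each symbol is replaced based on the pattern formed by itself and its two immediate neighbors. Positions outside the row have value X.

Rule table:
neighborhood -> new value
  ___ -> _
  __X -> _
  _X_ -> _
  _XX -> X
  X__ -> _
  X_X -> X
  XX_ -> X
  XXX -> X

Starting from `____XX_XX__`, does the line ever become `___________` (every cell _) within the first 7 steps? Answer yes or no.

____XXXXX__
____XXXXX__  (fixed point — unchanged through step 7)
step 7 is ____XXXXX__, still not uniform _

no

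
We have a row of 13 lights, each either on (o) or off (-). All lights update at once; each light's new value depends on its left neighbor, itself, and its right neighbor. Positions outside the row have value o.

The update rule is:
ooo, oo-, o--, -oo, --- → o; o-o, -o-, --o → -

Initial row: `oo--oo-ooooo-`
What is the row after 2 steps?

ooo-oo-ooooo-
ooo-oo-ooooo-

ooo-oo-ooooo-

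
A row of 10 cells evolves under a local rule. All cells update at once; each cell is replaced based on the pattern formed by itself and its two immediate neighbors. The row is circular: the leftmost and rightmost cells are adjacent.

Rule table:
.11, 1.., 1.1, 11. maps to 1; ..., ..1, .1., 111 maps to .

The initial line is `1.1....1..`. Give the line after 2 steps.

step 1: .1.1....1.
step 2: ..1.1....1

..1.1....1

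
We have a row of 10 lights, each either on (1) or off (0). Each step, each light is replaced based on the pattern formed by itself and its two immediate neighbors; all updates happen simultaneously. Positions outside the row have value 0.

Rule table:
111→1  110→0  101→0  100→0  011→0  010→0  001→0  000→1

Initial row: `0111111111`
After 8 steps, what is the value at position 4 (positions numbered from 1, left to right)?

0

step 1: 0011111110
step 2: 1001111100
step 3: 0000111001
step 4: 1110010000
step 5: 0100000111
step 6: 0001110010
step 7: 1100100000
step 8: 0000001111
position 4 holds 0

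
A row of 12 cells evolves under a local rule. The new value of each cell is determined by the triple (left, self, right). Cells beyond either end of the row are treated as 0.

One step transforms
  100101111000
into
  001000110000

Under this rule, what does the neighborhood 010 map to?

0

At position 0 the neighborhood is 010; the next row has 0 there.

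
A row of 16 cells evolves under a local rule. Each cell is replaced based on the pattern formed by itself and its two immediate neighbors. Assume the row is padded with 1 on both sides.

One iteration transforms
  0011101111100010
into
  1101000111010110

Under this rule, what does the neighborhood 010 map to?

1

At position 14 the neighborhood is 010; the next row has 1 there.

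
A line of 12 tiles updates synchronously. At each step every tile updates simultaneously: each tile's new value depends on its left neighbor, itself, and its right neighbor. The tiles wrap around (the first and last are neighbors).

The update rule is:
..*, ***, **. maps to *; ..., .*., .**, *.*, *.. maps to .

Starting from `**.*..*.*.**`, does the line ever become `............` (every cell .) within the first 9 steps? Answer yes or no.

step 1: **...*.....*
step 2: **..*.....*.
step 3: .*.*.....*..
step 4: *.......*...
step 5: .......*...*
step 6: ......*...*.
step 7: .....*...*..
step 8: ....*...*...
step 9: ...*...*....
step 9 is ...*...*...., still not uniform .

no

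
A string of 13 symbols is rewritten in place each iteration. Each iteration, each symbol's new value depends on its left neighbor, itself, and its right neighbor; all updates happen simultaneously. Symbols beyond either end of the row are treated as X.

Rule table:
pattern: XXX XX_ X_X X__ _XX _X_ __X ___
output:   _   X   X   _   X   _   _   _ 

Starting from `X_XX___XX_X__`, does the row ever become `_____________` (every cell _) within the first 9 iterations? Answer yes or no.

iteration 1: XXXX___XXX___
iteration 2: ___X___X_X___
iteration 3: ________X____
iteration 4: _____________
all cells are _ at iteration 4

yes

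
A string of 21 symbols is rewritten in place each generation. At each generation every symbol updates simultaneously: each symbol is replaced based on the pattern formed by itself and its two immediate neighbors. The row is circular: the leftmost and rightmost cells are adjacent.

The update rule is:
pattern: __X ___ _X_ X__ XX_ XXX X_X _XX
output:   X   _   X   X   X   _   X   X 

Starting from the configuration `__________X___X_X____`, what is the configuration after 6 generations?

XX__XX__XXXXX__XX____

_________XXX_XXXXX___
________XX_XXX___XX__
_______XXXXX_XX_XXXX_
______XX___XXXXXX__XX
X____XXXX_XX____XXXXX
XX__XX__XXXXX__XX____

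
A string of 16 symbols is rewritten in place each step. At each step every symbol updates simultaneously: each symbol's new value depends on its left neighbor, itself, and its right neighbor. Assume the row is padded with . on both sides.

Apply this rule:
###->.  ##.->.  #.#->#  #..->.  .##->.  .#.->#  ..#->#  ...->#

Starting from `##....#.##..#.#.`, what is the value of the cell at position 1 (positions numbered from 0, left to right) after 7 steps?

.

step 1: ...#####...####.
step 2: ###......##.....
step 3: ....#####...####
step 4: ####......##....
step 5: .....#####...###
step 6: #####......##...
step 7: ......#####...##
position 1 holds .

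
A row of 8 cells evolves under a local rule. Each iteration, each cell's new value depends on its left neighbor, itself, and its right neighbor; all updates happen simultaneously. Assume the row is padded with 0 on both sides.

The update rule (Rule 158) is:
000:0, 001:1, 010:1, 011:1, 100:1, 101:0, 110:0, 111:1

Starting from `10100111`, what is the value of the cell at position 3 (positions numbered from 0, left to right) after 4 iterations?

1

iteration 1: 10111110
iteration 2: 10111101
iteration 3: 10111001
iteration 4: 10110111
position 3 holds 1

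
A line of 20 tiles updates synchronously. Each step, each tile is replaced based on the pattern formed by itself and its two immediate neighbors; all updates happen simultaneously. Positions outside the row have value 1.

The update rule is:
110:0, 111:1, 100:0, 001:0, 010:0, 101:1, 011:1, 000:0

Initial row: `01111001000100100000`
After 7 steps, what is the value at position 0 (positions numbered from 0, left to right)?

step 1: 11110000000000000000
step 2: 11100000000000000000
step 3: 11000000000000000000
step 4: 10000000000000000000
step 5: 00000000000000000000
step 6: 00000000000000000000  (fixed point — unchanged through step 7)
position 0 holds 0

0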